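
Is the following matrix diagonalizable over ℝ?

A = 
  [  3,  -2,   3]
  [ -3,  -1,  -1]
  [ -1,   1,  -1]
Yes

Characteristic polynomial: det(λI - A) = λ³ - λ² - 7λ + 2
By the rational root theorem any rational root is an integer dividing 2; none of those is a root, so p(λ) has no rational roots and hence (being an irreducible cubic) no repeated roots.
Discriminant of the cubic: Δ = 1573
Δ > 0 ⇒ three distinct real eigenvalues: λ ≈ -2.346, 0.2778, 3.069
Three distinct real eigenvalues, so A has 3 independent eigenvectors.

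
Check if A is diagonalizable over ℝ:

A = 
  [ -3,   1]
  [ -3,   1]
Yes

tr(A) = -2, det(A) = 0
Characteristic polynomial: λ² - tr(A)λ + det(A) = λ² + 2λ
λ² + 2λ = λ(λ + 2)
Eigenvalues: 0, -2
λ=-2: alg. mult. = 1, geom. mult. = 2 - rank(A - (-2)I) = 2 - 1 = 1
λ=0: alg. mult. = 1, geom. mult. = 2 - rank(A - (0)I) = 2 - 1 = 1
Sum of geometric multiplicities equals n, so A has n independent eigenvectors.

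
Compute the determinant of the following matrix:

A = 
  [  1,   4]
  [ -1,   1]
5

For a 2×2 matrix, det = ad - bc = (1)(1) - (4)(-1) = 5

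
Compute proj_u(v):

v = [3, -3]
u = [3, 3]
proj_u(v) = [0, 0]

v·u = (3)(3) + (-3)(3) = 0
u·u = (3)² + (3)² = 18
proj_u(v) = (v·u / u·u) × u = (0/18) × u = (0) × u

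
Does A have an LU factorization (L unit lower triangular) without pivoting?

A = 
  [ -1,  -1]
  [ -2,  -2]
Yes.
A[1,1] = -1 ≠ 0, so Gaussian elimination proceeds without a row swap: multiplier ℓ₂₁ = (-2)/(-1) = 2, and U[2,2] = -2 - (2)(-1) = 0.
L = 
  [  1,   0]
  [  2,   1]
U = 
  [ -1,  -1]
  [  0,   0]
Check row 2 of LU: [(2)(-1), (2)(-1) + 0] = [-2, -2] = row 2 of A ✓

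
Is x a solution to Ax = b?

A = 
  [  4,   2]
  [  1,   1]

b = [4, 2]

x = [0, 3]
No

Ax = [6, 3] ≠ b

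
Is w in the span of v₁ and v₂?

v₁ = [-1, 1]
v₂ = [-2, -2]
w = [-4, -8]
Yes

Form the augmented matrix and row-reduce:
[v₁|v₂|w] = 
  [ -1,  -2,  -4]
  [  1,  -2,  -8]
R2 → R2 + (1)·R1
REF = 
  [ -1,  -2,  -4]
  [  0,  -4, -12]

No row of the form [0 0 | nonzero], so the system is consistent. Back-substitution gives c₁ = -2, c₂ = 3: w = (-2)·v₁ + (3)·v₂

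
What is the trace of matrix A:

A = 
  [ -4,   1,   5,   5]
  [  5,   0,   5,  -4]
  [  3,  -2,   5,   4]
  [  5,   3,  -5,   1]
2

tr(A) = -4 + 0 + 5 + 1 = 2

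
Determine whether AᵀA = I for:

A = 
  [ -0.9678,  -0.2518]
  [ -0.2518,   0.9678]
Yes

AᵀA = 
  [  1,   0]
  [  0,   1]
≈ I (equal to I up to the 4-dp rounding of the entries)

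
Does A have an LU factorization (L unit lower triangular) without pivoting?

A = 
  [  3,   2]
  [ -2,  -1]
Yes.
A[1,1] = 3 ≠ 0, so Gaussian elimination proceeds without a row swap: multiplier ℓ₂₁ = (-2)/(3) = -2/3, and U[2,2] = -1 - (-2/3)(2) = 1/3.
L = 
  [   1,    0]
  [-2/3,    1]
U = 
  [  3,   2]
  [  0, 1/3]
Check row 2 of LU: [(-2/3)(3), (-2/3)(2) + (1/3)] = [-2, -1] = row 2 of A ✓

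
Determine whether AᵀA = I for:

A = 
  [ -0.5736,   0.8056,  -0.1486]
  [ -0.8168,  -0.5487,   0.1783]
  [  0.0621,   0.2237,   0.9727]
Yes

AᵀA = 
  [  1,   0,   0]
  [  0,   1.0001,   0]
  [  0,   0,   1]
≈ I (equal to I up to the 4-dp rounding of the entries)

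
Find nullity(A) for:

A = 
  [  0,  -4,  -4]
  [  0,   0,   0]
nullity(A) = 2

Row reduce:
(no row operations needed)
REF = 
  [  0,  -4,  -4]
  [  0,   0,   0]
Pivot columns: 2 → 1 pivot.
rank(A) = 1, so nullity(A) = 3 - 1 = 2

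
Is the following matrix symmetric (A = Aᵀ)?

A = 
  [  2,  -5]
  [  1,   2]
No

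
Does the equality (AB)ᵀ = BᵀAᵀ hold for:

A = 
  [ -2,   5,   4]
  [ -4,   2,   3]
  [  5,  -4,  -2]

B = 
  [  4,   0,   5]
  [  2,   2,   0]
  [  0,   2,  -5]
Yes

(AB)ᵀ = 
  [  2, -12,  12]
  [ 18,  10, -12]
  [-30, -35,  35]

BᵀAᵀ = 
  [  2, -12,  12]
  [ 18,  10, -12]
  [-30, -35,  35]

Both sides are equal — this is the standard identity (AB)ᵀ = BᵀAᵀ, which holds for all A, B.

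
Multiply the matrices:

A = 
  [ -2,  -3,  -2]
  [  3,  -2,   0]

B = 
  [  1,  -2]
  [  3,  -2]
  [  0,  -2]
A is 2×3 and B is 3×2, so AB is 2×2. Each entry is (row of A)·(column of B):
AB[1,1] = (-2)(1) + (-3)(3) + (-2)(0) = -11
AB[1,2] = (-2)(-2) + (-3)(-2) + (-2)(-2) = 14
AB[2,1] = (3)(1) + (-2)(3) + (0)(0) = -3
AB[2,2] = (3)(-2) + (-2)(-2) + (0)(-2) = -2

AB = 
  [-11,  14]
  [ -3,  -2]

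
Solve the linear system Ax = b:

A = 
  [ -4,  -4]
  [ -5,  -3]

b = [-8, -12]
Row reduce the augmented matrix [A|b]:
R2 → R2 - (5/4)·R1
REF = 
  [ -4,  -4,  -8]
  [  0,   2,  -2]

Back-substitution:
x₂ = (-2) / 2 = -1
x₁ = (-8 - (-4)(-1)) / (-4) = 3

x = [3, -1]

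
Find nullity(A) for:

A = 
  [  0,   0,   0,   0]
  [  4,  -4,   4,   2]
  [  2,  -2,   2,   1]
nullity(A) = 3

Row reduce:
Swap R1 ↔ R2
R3 → R3 - (1/2)·R1
REF = 
  [  4,  -4,   4,   2]
  [  0,   0,   0,   0]
  [  0,   0,   0,   0]
Pivot columns: 1 → 1 pivot.
rank(A) = 1, so nullity(A) = 4 - 1 = 3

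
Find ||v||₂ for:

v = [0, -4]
4

||v||₂ = √((0)² + (-4)²) = √16 = 4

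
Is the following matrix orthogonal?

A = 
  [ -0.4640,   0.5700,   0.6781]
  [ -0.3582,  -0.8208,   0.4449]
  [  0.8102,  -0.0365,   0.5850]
Yes

AᵀA = 
  [  1,   0,   0]
  [  0,   0.9999,   0]
  [  0,   0,   1]
≈ I (equal to I up to the 4-dp rounding of the entries)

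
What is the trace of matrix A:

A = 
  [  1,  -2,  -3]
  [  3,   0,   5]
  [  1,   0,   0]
1

tr(A) = 1 + 0 + 0 = 1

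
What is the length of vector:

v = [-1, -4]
4.123

||v||₂ = √((-1)² + (-4)²) = √17 = 4.123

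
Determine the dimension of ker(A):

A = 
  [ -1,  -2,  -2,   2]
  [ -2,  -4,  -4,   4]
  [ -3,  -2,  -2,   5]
nullity(A) = 2

Row reduce:
R2 → R2 - (2)·R1
R3 → R3 - (3)·R1
Swap R2 ↔ R3
REF = 
  [ -1,  -2,  -2,   2]
  [  0,   4,   4,  -1]
  [  0,   0,   0,   0]
Pivot columns: 1, 2 → 2 pivots.
rank(A) = 2, so nullity(A) = 4 - 2 = 2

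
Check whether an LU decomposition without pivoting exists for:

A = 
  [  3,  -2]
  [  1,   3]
Yes.
A[1,1] = 3 ≠ 0, so Gaussian elimination proceeds without a row swap: multiplier ℓ₂₁ = (1)/(3) = 1/3, and U[2,2] = 3 - (1/3)(-2) = 11/3.
L = 
  [  1,   0]
  [1/3,   1]
U = 
  [   3,   -2]
  [   0, 11/3]
Check row 2 of LU: [(1/3)(3), (1/3)(-2) + (11/3)] = [1, 3] = row 2 of A ✓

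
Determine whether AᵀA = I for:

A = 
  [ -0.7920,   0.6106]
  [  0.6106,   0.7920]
Yes

AᵀA = 
  [  1.0001,   0]
  [  0,   1.0001]
≈ I (equal to I up to the 4-dp rounding of the entries)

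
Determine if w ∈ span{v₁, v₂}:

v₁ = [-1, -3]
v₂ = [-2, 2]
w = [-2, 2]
Yes

Form the augmented matrix and row-reduce:
[v₁|v₂|w] = 
  [ -1,  -2,  -2]
  [ -3,   2,   2]
R2 → R2 - (3)·R1
REF = 
  [ -1,  -2,  -2]
  [  0,   8,   8]

No row of the form [0 0 | nonzero], so the system is consistent. Back-substitution gives c₁ = 0, c₂ = 1: w = (0)·v₁ + (1)·v₂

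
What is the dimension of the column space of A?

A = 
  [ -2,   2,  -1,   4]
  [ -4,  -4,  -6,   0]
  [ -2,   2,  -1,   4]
Row reduce:
R2 → R2 - (2)·R1
R3 → R3 - (1)·R1
REF = 
  [ -2,   2,  -1,   4]
  [  0,  -8,  -4,  -8]
  [  0,   0,   0,   0]
Pivot columns: 1, 2 → 2 pivots.
dim(Col(A)) = number of pivot columns = 2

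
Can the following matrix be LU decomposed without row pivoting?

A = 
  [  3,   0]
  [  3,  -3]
Yes.
A[1,1] = 3 ≠ 0, so Gaussian elimination proceeds without a row swap: multiplier ℓ₂₁ = (3)/(3) = 1, and U[2,2] = -3 - (1)(0) = -3.
L = 
  [  1,   0]
  [  1,   1]
U = 
  [  3,   0]
  [  0,  -3]
Check row 2 of LU: [(1)(3), (1)(0) + (-3)] = [3, -3] = row 2 of A ✓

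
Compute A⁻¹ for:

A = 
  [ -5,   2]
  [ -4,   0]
det(A) = (-5)(0) - (2)(-4) = 8
For a 2×2 matrix, A⁻¹ = (1/det(A)) · [[d, -b], [-c, a]]
    = (1/8) · [[0, -2], [4, -5]]

A⁻¹ = 
  [   0, -1/4]
  [ 1/2, -5/8]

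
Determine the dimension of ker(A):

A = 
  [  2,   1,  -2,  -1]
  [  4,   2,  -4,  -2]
nullity(A) = 3

Row reduce:
R2 → R2 - (2)·R1
REF = 
  [  2,   1,  -2,  -1]
  [  0,   0,   0,   0]
Pivot columns: 1 → 1 pivot.
rank(A) = 1, so nullity(A) = 4 - 1 = 3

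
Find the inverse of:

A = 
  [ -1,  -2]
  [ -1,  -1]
det(A) = (-1)(-1) - (-2)(-1) = -1
For a 2×2 matrix, A⁻¹ = (1/det(A)) · [[d, -b], [-c, a]]
    = (-1) · [[-1, 2], [1, -1]]

A⁻¹ = 
  [  1,  -2]
  [ -1,   1]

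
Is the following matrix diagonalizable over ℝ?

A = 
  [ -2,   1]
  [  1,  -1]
Yes

tr(A) = -3, det(A) = 1
Characteristic polynomial: λ² - tr(A)λ + det(A) = λ² + 3λ + 1
λ² + 3λ + 1 = 0  ⇒  λ = (-3 ± √((3)² - 4·(1)))/2 = (-3 ± √(5))/2
  = (-3 + √5)/2,  (-3 - √5)/2
Eigenvalues: (-3 + √5)/2, (-3 - √5)/2  (≈ -0.382, -2.618)
The two irrational eigenvalues are distinct (simple), so each has alg. mult. = geom. mult. = 1.
Sum of geometric multiplicities equals n, so A has n independent eigenvectors.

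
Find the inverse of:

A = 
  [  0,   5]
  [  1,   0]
det(A) = (0)(0) - (5)(1) = -5
For a 2×2 matrix, A⁻¹ = (1/det(A)) · [[d, -b], [-c, a]]
    = (-1/5) · [[0, -5], [-1, 0]]

A⁻¹ = 
  [  0,   1]
  [1/5,   0]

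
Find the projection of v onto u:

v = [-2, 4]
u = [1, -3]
v·u = (-2)(1) + (4)(-3) = -14
u·u = (1)² + (-3)² = 10
proj_u(v) = (v·u / u·u) × u = (-14/10) × u = (-7/5) × u

proj_u(v) = [-7/5, 21/5]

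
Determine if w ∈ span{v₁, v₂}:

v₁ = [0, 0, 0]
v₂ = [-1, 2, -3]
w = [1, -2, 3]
Yes

Form the augmented matrix and row-reduce:
[v₁|v₂|w] = 
  [  0,  -1,   1]
  [  0,   2,  -2]
  [  0,  -3,   3]
R2 → R2 + (2)·R1
R3 → R3 - (3)·R1
REF = 
  [  0,  -1,   1]
  [  0,   0,   0]
  [  0,   0,   0]

No row of the form [0 0 | nonzero], so the system is consistent. Back-substitution gives c₁ = 0, c₂ = -1: w = (0)·v₁ + (-1)·v₂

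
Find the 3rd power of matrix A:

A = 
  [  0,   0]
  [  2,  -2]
A^3 = 
  [  0,   0]
  [  8,  -8]

A² = A·A:
A²[1,1] = (0)(0) + (0)(2) = 0
A²[1,2] = (0)(0) + (0)(-2) = 0
A²[2,1] = (2)(0) + (-2)(2) = -4
A²[2,2] = (2)(0) + (-2)(-2) = 4
A² = 
  [  0,   0]
  [ -4,   4]

A^3 = A^2·A:
A^3[1,1] = (0)(0) + (0)(2) = 0
A^3[1,2] = (0)(0) + (0)(-2) = 0
A^3[2,1] = (-4)(0) + (4)(2) = 8
A^3[2,2] = (-4)(0) + (4)(-2) = -8
A^3 = 
  [  0,   0]
  [  8,  -8]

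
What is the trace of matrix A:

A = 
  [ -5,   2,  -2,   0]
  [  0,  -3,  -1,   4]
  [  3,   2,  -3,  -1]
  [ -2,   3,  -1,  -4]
-15

tr(A) = -5 + -3 + -3 + -4 = -15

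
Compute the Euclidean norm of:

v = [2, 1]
2.236

||v||₂ = √((2)² + (1)²) = √5 = 2.236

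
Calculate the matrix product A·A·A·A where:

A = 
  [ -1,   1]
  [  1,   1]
A^4 = 
  [  4,   0]
  [  0,   4]

A² = A·A:
A²[1,1] = (-1)(-1) + (1)(1) = 2
A²[1,2] = (-1)(1) + (1)(1) = 0
A²[2,1] = (1)(-1) + (1)(1) = 0
A²[2,2] = (1)(1) + (1)(1) = 2
A² = 
  [  2,   0]
  [  0,   2]

A^3 = A^2·A:
A^3[1,1] = (2)(-1) + (0)(1) = -2
A^3[1,2] = (2)(1) + (0)(1) = 2
A^3[2,1] = (0)(-1) + (2)(1) = 2
A^3[2,2] = (0)(1) + (2)(1) = 2
A^3 = 
  [ -2,   2]
  [  2,   2]

A^4 = A^3·A:
A^4[1,1] = (-2)(-1) + (2)(1) = 4
A^4[1,2] = (-2)(1) + (2)(1) = 0
A^4[2,1] = (2)(-1) + (2)(1) = 0
A^4[2,2] = (2)(1) + (2)(1) = 4
A^4 = 
  [  4,   0]
  [  0,   4]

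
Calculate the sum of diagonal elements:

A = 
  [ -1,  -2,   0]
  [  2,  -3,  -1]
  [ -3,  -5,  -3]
-7

tr(A) = -1 + -3 + -3 = -7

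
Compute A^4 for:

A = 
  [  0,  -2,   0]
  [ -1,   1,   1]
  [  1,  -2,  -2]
A² = A·A:
A²[1,1] = (0)(0) + (-2)(-1) + (0)(1) = 2
A²[1,2] = (0)(-2) + (-2)(1) + (0)(-2) = -2
A²[1,3] = (0)(0) + (-2)(1) + (0)(-2) = -2
A²[2,1] = (-1)(0) + (1)(-1) + (1)(1) = 0
A²[2,2] = (-1)(-2) + (1)(1) + (1)(-2) = 1
A²[2,3] = (-1)(0) + (1)(1) + (1)(-2) = -1
A²[3,1] = (1)(0) + (-2)(-1) + (-2)(1) = 0
A²[3,2] = (1)(-2) + (-2)(1) + (-2)(-2) = 0
A²[3,3] = (1)(0) + (-2)(1) + (-2)(-2) = 2
A² = 
  [  2,  -2,  -2]
  [  0,   1,  -1]
  [  0,   0,   2]

A^3 = A^2·A:
A^3[1,1] = (2)(0) + (-2)(-1) + (-2)(1) = 0
A^3[1,2] = (2)(-2) + (-2)(1) + (-2)(-2) = -2
A^3[1,3] = (2)(0) + (-2)(1) + (-2)(-2) = 2
A^3[2,1] = (0)(0) + (1)(-1) + (-1)(1) = -2
A^3[2,2] = (0)(-2) + (1)(1) + (-1)(-2) = 3
A^3[2,3] = (0)(0) + (1)(1) + (-1)(-2) = 3
A^3[3,1] = (0)(0) + (0)(-1) + (2)(1) = 2
A^3[3,2] = (0)(-2) + (0)(1) + (2)(-2) = -4
A^3[3,3] = (0)(0) + (0)(1) + (2)(-2) = -4
A^3 = 
  [  0,  -2,   2]
  [ -2,   3,   3]
  [  2,  -4,  -4]

A^4 = A^3·A:
A^4[1,1] = (0)(0) + (-2)(-1) + (2)(1) = 4
A^4[1,2] = (0)(-2) + (-2)(1) + (2)(-2) = -6
A^4[1,3] = (0)(0) + (-2)(1) + (2)(-2) = -6
A^4[2,1] = (-2)(0) + (3)(-1) + (3)(1) = 0
A^4[2,2] = (-2)(-2) + (3)(1) + (3)(-2) = 1
A^4[2,3] = (-2)(0) + (3)(1) + (3)(-2) = -3
A^4[3,1] = (2)(0) + (-4)(-1) + (-4)(1) = 0
A^4[3,2] = (2)(-2) + (-4)(1) + (-4)(-2) = 0
A^4[3,3] = (2)(0) + (-4)(1) + (-4)(-2) = 4
A^4 = 
  [  4,  -6,  -6]
  [  0,   1,  -3]
  [  0,   0,   4]

Therefore
A^4 = 
  [  4,  -6,  -6]
  [  0,   1,  -3]
  [  0,   0,   4]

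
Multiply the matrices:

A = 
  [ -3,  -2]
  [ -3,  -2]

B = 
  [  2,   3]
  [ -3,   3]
AB = 
  [  0, -15]
  [  0, -15]

A is 2×2 and B is 2×2, so AB is 2×2. Each entry is (row of A)·(column of B):
AB[1,1] = (-3)(2) + (-2)(-3) = 0
AB[1,2] = (-3)(3) + (-2)(3) = -15
AB[2,1] = (-3)(2) + (-2)(-3) = 0
AB[2,2] = (-3)(3) + (-2)(3) = -15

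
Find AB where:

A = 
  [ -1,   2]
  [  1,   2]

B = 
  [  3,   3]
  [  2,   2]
A is 2×2 and B is 2×2, so AB is 2×2. Each entry is (row of A)·(column of B):
AB[1,1] = (-1)(3) + (2)(2) = 1
AB[1,2] = (-1)(3) + (2)(2) = 1
AB[2,1] = (1)(3) + (2)(2) = 7
AB[2,2] = (1)(3) + (2)(2) = 7

AB = 
  [  1,   1]
  [  7,   7]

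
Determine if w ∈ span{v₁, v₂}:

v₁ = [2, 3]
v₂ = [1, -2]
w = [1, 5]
Yes

Form the augmented matrix and row-reduce:
[v₁|v₂|w] = 
  [  2,   1,   1]
  [  3,  -2,   5]
R2 → R2 - (3/2)·R1
REF = 
  [   2,    1,    1]
  [   0, -7/2,  7/2]

No row of the form [0 0 | nonzero], so the system is consistent. Back-substitution gives c₁ = 1, c₂ = -1: w = (1)·v₁ + (-1)·v₂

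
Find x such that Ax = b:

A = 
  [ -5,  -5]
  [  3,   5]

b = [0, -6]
Row reduce the augmented matrix [A|b]:
R2 → R2 + (3/5)·R1
REF = 
  [ -5,  -5,   0]
  [  0,   2,  -6]

Back-substitution:
x₂ = (-6) / 2 = -3
x₁ = (0 - (-5)(-3)) / (-5) = 3

x = [3, -3]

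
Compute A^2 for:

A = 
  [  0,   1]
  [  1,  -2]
A² = A·A:
A²[1,1] = (0)(0) + (1)(1) = 1
A²[1,2] = (0)(1) + (1)(-2) = -2
A²[2,1] = (1)(0) + (-2)(1) = -2
A²[2,2] = (1)(1) + (-2)(-2) = 5
A² = 
  [  1,  -2]
  [ -2,   5]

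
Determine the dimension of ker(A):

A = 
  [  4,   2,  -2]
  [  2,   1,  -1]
nullity(A) = 2

Row reduce:
R2 → R2 - (1/2)·R1
REF = 
  [  4,   2,  -2]
  [  0,   0,   0]
Pivot columns: 1 → 1 pivot.
rank(A) = 1, so nullity(A) = 3 - 1 = 2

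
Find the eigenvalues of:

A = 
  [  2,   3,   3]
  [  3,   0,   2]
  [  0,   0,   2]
Characteristic polynomial: det(λI - A) = λ³ - 4λ² - 5λ + 18
Testing integer divisors of the constant term: p(2) = 0, so (λ - 2) is a factor:
p(λ) = (λ - 2)(λ² - 2λ - 9)
λ² - 2λ - 9 = 0  ⇒  λ = (2 ± √((-2)² - 4·(-9)))/2 = (2 ± √(40))/2
  = 1 + √10,  1 - √10

λ = 2, 1 + √10, 1 - √10  (≈ 2, 4.162, -2.162)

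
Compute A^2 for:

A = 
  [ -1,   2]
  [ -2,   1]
A² = A·A:
A²[1,1] = (-1)(-1) + (2)(-2) = -3
A²[1,2] = (-1)(2) + (2)(1) = 0
A²[2,1] = (-2)(-1) + (1)(-2) = 0
A²[2,2] = (-2)(2) + (1)(1) = -3
A² = 
  [ -3,   0]
  [  0,  -3]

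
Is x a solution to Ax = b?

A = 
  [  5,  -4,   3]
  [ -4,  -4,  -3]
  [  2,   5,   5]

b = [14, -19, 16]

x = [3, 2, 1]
No

Ax = [10, -23, 21] ≠ b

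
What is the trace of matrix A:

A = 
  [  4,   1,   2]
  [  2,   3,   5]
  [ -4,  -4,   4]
11

tr(A) = 4 + 3 + 4 = 11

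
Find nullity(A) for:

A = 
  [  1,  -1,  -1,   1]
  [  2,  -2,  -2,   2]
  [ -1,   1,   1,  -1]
nullity(A) = 3

Row reduce:
R2 → R2 - (2)·R1
R3 → R3 + (1)·R1
REF = 
  [  1,  -1,  -1,   1]
  [  0,   0,   0,   0]
  [  0,   0,   0,   0]
Pivot columns: 1 → 1 pivot.
rank(A) = 1, so nullity(A) = 4 - 1 = 3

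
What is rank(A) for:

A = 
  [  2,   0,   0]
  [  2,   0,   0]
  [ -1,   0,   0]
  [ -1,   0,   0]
rank(A) = 1

Row reduce:
R2 → R2 - (1)·R1
R3 → R3 + (1/2)·R1
R4 → R4 + (1/2)·R1
REF = 
  [  2,   0,   0]
  [  0,   0,   0]
  [  0,   0,   0]
  [  0,   0,   0]
Pivot columns: 1 → 1 pivot.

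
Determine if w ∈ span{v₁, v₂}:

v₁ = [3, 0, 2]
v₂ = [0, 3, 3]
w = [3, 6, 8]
Yes

Form the augmented matrix and row-reduce:
[v₁|v₂|w] = 
  [  3,   0,   3]
  [  0,   3,   6]
  [  2,   3,   8]
R3 → R3 - (2/3)·R1
R3 → R3 - (1)·R2
REF = 
  [  3,   0,   3]
  [  0,   3,   6]
  [  0,   0,   0]

No row of the form [0 0 | nonzero], so the system is consistent. Back-substitution gives c₁ = 1, c₂ = 2: w = (1)·v₁ + (2)·v₂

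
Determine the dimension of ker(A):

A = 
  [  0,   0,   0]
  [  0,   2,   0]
nullity(A) = 2

Row reduce:
Swap R1 ↔ R2
REF = 
  [  0,   2,   0]
  [  0,   0,   0]
Pivot columns: 2 → 1 pivot.
rank(A) = 1, so nullity(A) = 3 - 1 = 2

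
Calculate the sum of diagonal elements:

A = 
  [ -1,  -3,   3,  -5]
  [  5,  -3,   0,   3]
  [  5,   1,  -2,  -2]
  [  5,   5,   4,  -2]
-8

tr(A) = -1 + -3 + -2 + -2 = -8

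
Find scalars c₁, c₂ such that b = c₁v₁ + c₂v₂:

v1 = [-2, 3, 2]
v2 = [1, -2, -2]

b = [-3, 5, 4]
c1 = 1, c2 = -1

b = 1·v1 + -1·v2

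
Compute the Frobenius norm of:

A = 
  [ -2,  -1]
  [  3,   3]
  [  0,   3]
||A||_F = 5.657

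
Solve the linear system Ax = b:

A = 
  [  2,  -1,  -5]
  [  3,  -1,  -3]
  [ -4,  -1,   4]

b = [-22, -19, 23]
x = [-3, 1, 3]

Row reduce the augmented matrix [A|b]:
R2 → R2 - (3/2)·R1
R3 → R3 + (2)·R1
R3 → R3 + (6)·R2
REF = 
  [  2,  -1,  -5, -22]
  [  0, 1/2, 9/2,  14]
  [  0,   0,  21,  63]

Back-substitution:
x₃ = 63 / 21 = 3
x₂ = (14 - (9/2)(3)) / (1/2) = 1
x₁ = (-22 - (-1)(1) - (-5)(3)) / 2 = -3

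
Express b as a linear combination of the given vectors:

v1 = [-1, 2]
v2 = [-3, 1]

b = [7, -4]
c1 = -1, c2 = -2

b = -1·v1 + -2·v2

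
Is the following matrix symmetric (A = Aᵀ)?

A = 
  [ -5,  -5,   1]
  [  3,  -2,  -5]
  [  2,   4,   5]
No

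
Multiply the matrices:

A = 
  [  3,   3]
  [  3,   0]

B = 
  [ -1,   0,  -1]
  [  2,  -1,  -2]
AB = 
  [  3,  -3,  -9]
  [ -3,   0,  -3]

A is 2×2 and B is 2×3, so AB is 2×3. Each entry is (row of A)·(column of B):
AB[1,1] = (3)(-1) + (3)(2) = 3
AB[1,2] = (3)(0) + (3)(-1) = -3
AB[1,3] = (3)(-1) + (3)(-2) = -9
AB[2,1] = (3)(-1) + (0)(2) = -3
AB[2,2] = (3)(0) + (0)(-1) = 0
AB[2,3] = (3)(-1) + (0)(-2) = -3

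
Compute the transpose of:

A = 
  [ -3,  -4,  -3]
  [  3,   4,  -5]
Aᵀ = 
  [ -3,   3]
  [ -4,   4]
  [ -3,  -5]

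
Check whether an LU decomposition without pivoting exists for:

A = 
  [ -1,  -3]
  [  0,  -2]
Yes.
A[1,1] = -1 ≠ 0, so Gaussian elimination proceeds without a row swap: multiplier ℓ₂₁ = (0)/(-1) = 0, and U[2,2] = -2 - (0)(-3) = -2.
L = 
  [  1,   0]
  [  0,   1]
U = 
  [ -1,  -3]
  [  0,  -2]
Check row 2 of LU: [(0)(-1), (0)(-3) + (-2)] = [0, -2] = row 2 of A ✓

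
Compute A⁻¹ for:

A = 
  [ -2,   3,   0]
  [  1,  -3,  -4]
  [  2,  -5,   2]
det(A) = (-2)·((-3)(2) - (-4)(-5)) - (3)·((1)(2) - (-4)(2)) + (0)·((1)(-5) - (-3)(2))
  = (-2)(-26) - (3)(10) + (0)(1)
  = 22
det(A) = 22 ≠ 0, so A is invertible.

Cofactors Cᵢⱼ = (-1)ⁱ⁺ʲ·Mᵢⱼ:
C = 
  [-26, -10,   1]
  [ -6,  -4,  -4]
  [-12,  -8,   3]

adj(A) = Cᵀ:
adj(A) = 
  [-26,  -6, -12]
  [-10,  -4,  -8]
  [  1,  -4,   3]

A⁻¹ = (1/22) · adj(A):
A⁻¹ = 
  [-13/11,  -3/11,  -6/11]
  [ -5/11,  -2/11,  -4/11]
  [  1/22,  -2/11,   3/22]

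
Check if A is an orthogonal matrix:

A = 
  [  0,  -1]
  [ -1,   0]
Yes

AᵀA = 
  [  1,   0]
  [  0,   1]
= I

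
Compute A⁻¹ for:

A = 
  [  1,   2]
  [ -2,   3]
det(A) = (1)(3) - (2)(-2) = 7
For a 2×2 matrix, A⁻¹ = (1/det(A)) · [[d, -b], [-c, a]]
    = (1/7) · [[3, -2], [2, 1]]

A⁻¹ = 
  [ 3/7, -2/7]
  [ 2/7,  1/7]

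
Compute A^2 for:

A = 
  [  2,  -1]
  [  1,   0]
A² = A·A:
A²[1,1] = (2)(2) + (-1)(1) = 3
A²[1,2] = (2)(-1) + (-1)(0) = -2
A²[2,1] = (1)(2) + (0)(1) = 2
A²[2,2] = (1)(-1) + (0)(0) = -1
A² = 
  [  3,  -2]
  [  2,  -1]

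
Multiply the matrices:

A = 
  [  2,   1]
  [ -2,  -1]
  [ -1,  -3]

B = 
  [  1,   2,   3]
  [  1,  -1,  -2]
A is 3×2 and B is 2×3, so AB is 3×3. Each entry is (row of A)·(column of B):
AB[1,1] = (2)(1) + (1)(1) = 3
AB[1,2] = (2)(2) + (1)(-1) = 3
AB[1,3] = (2)(3) + (1)(-2) = 4
AB[2,1] = (-2)(1) + (-1)(1) = -3
AB[2,2] = (-2)(2) + (-1)(-1) = -3
AB[2,3] = (-2)(3) + (-1)(-2) = -4
AB[3,1] = (-1)(1) + (-3)(1) = -4
AB[3,2] = (-1)(2) + (-3)(-1) = 1
AB[3,3] = (-1)(3) + (-3)(-2) = 3

AB = 
  [  3,   3,   4]
  [ -3,  -3,  -4]
  [ -4,   1,   3]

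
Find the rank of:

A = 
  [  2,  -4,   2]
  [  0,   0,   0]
Row reduce:
(no row operations needed)
REF = 
  [  2,  -4,   2]
  [  0,   0,   0]
Pivot columns: 1 → 1 pivot.

rank(A) = 1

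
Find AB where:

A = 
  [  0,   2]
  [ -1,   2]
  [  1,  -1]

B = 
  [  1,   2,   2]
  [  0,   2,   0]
A is 3×2 and B is 2×3, so AB is 3×3. Each entry is (row of A)·(column of B):
AB[1,1] = (0)(1) + (2)(0) = 0
AB[1,2] = (0)(2) + (2)(2) = 4
AB[1,3] = (0)(2) + (2)(0) = 0
AB[2,1] = (-1)(1) + (2)(0) = -1
AB[2,2] = (-1)(2) + (2)(2) = 2
AB[2,3] = (-1)(2) + (2)(0) = -2
AB[3,1] = (1)(1) + (-1)(0) = 1
AB[3,2] = (1)(2) + (-1)(2) = 0
AB[3,3] = (1)(2) + (-1)(0) = 2

AB = 
  [  0,   4,   0]
  [ -1,   2,  -2]
  [  1,   0,   2]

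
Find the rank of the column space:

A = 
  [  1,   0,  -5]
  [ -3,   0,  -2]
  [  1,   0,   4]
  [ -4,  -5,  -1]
dim(Col(A)) = 3

Row reduce:
R2 → R2 + (3)·R1
R3 → R3 - (1)·R1
R4 → R4 + (4)·R1
Swap R2 ↔ R4
R4 → R4 + (17/9)·R3
REF = 
  [  1,   0,  -5]
  [  0,  -5, -21]
  [  0,   0,   9]
  [  0,   0,   0]
Pivot columns: 1, 2, 3 → 3 pivots.
dim(Col(A)) = number of pivot columns = 3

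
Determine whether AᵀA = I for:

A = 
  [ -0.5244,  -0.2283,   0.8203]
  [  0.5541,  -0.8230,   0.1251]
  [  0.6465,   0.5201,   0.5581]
Yes

AᵀA = 
  [  1,  -0.0001,   0]
  [ -0.0001,   1,   0]
  [  0,   0,   1]
≈ I (equal to I up to the 4-dp rounding of the entries)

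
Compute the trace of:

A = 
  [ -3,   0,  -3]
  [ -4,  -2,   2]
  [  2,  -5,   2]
-3

tr(A) = -3 + -2 + 2 = -3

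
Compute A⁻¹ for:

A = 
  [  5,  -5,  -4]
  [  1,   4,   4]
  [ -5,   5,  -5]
det(A) = (5)·((4)(-5) - (4)(5)) - (-5)·((1)(-5) - (4)(-5)) + (-4)·((1)(5) - (4)(-5))
  = (5)(-40) - (-5)(15) + (-4)(25)
  = -225
det(A) = -225 ≠ 0, so A is invertible.

Cofactors Cᵢⱼ = (-1)ⁱ⁺ʲ·Mᵢⱼ:
C = 
  [-40, -15,  25]
  [-45, -45,   0]
  [ -4, -24,  25]

adj(A) = Cᵀ:
adj(A) = 
  [-40, -45,  -4]
  [-15, -45, -24]
  [ 25,   0,  25]

A⁻¹ = (-1/225) · adj(A):
A⁻¹ = 
  [ 8/45,   1/5, 4/225]
  [ 1/15,   1/5,  8/75]
  [ -1/9,     0,  -1/9]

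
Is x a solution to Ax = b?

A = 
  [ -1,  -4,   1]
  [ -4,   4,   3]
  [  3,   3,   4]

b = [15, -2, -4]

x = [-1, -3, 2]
Yes

Ax = [15, -2, -4] = b ✓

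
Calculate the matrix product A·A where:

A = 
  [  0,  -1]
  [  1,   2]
A² = A·A:
A²[1,1] = (0)(0) + (-1)(1) = -1
A²[1,2] = (0)(-1) + (-1)(2) = -2
A²[2,1] = (1)(0) + (2)(1) = 2
A²[2,2] = (1)(-1) + (2)(2) = 3
A² = 
  [ -1,  -2]
  [  2,   3]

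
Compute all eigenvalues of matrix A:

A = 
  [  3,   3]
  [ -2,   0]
λ = (3 + i√15)/2, (3 - i√15)/2  (≈ 1.5 + 1.936i, 1.5 - 1.936i)

tr(A) = 3, det(A) = 6
Characteristic polynomial: λ² - tr(A)λ + det(A) = λ² - 3λ + 6
λ² - 3λ + 6 = 0  ⇒  λ = (3 ± √((-3)² - 4·(6)))/2 = (3 ± √(-15))/2
  = (3 + i√15)/2,  (3 - i√15)/2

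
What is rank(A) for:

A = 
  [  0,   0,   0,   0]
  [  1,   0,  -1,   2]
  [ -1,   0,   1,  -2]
Row reduce:
Swap R1 ↔ R2
R3 → R3 + (1)·R1
REF = 
  [  1,   0,  -1,   2]
  [  0,   0,   0,   0]
  [  0,   0,   0,   0]
Pivot columns: 1 → 1 pivot.

rank(A) = 1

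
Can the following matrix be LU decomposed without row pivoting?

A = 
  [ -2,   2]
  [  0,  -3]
Yes.
A[1,1] = -2 ≠ 0, so Gaussian elimination proceeds without a row swap: multiplier ℓ₂₁ = (0)/(-2) = 0, and U[2,2] = -3 - (0)(2) = -3.
L = 
  [  1,   0]
  [  0,   1]
U = 
  [ -2,   2]
  [  0,  -3]
Check row 2 of LU: [(0)(-2), (0)(2) + (-3)] = [0, -3] = row 2 of A ✓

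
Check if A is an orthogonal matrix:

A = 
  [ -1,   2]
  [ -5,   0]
No

AᵀA = 
  [ 26,  -2]
  [ -2,   4]
≠ I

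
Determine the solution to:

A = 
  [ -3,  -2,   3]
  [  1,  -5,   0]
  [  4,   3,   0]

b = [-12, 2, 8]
Row reduce the augmented matrix [A|b]:
R2 → R2 + (1/3)·R1
R3 → R3 + (4/3)·R1
R3 → R3 + (1/17)·R2
REF = 
  [     -3,      -2,       3,     -12]
  [      0,   -17/3,       1,      -2]
  [      0,       0,   69/17, -138/17]

Back-substitution:
x₃ = (-138/17) / (69/17) = -2
x₂ = (-2 - (1)(-2)) / (-17/3) = 0
x₁ = (-12 - (-2)(0) - (3)(-2)) / (-3) = 2

x = [2, 0, -2]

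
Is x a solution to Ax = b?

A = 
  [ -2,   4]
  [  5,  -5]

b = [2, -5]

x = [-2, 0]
No

Ax = [4, -10] ≠ b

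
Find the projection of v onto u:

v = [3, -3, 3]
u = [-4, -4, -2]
v·u = (3)(-4) + (-3)(-4) + (3)(-2) = -6
u·u = (-4)² + (-4)² + (-2)² = 36
proj_u(v) = (v·u / u·u) × u = (-6/36) × u = (-1/6) × u

proj_u(v) = [2/3, 2/3, 1/3]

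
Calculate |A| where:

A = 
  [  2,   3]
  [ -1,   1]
For a 2×2 matrix, det = ad - bc = (2)(1) - (3)(-1) = 5

det(A) = 5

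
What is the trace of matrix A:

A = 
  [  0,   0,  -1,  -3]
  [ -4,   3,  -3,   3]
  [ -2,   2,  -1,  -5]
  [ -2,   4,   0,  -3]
-1

tr(A) = 0 + 3 + -1 + -3 = -1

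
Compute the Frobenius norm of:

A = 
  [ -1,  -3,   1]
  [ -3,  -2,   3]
||A||_F = 5.745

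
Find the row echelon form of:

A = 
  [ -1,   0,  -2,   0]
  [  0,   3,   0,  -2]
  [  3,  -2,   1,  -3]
Row operations:
R3 → R3 + (3)·R1
R3 → R3 + (2/3)·R2

Resulting echelon form:
REF = 
  [   -1,     0,    -2,     0]
  [    0,     3,     0,    -2]
  [    0,     0,    -5, -13/3]

Rank = 3 (number of non-zero pivot rows).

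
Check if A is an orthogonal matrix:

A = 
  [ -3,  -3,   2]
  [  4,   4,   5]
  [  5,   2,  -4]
No

AᵀA = 
  [ 50,  35,  -6]
  [ 35,  29,   6]
  [ -6,   6,  45]
≠ I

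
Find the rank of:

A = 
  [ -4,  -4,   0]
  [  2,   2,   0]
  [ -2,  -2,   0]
Row reduce:
R2 → R2 + (1/2)·R1
R3 → R3 - (1/2)·R1
REF = 
  [ -4,  -4,   0]
  [  0,   0,   0]
  [  0,   0,   0]
Pivot columns: 1 → 1 pivot.

rank(A) = 1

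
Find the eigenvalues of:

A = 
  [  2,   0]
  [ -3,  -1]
tr(A) = 1, det(A) = -2
Characteristic polynomial: λ² - tr(A)λ + det(A) = λ² - λ - 2
λ² - λ - 2 = (λ + 1)(λ - 2)

λ = 2, -1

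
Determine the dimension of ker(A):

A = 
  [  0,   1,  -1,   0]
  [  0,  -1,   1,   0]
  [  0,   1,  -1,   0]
nullity(A) = 3

Row reduce:
R2 → R2 + (1)·R1
R3 → R3 - (1)·R1
REF = 
  [  0,   1,  -1,   0]
  [  0,   0,   0,   0]
  [  0,   0,   0,   0]
Pivot columns: 2 → 1 pivot.
rank(A) = 1, so nullity(A) = 4 - 1 = 3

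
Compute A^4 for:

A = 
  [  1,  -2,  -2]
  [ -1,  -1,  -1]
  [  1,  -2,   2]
A² = A·A:
A²[1,1] = (1)(1) + (-2)(-1) + (-2)(1) = 1
A²[1,2] = (1)(-2) + (-2)(-1) + (-2)(-2) = 4
A²[1,3] = (1)(-2) + (-2)(-1) + (-2)(2) = -4
A²[2,1] = (-1)(1) + (-1)(-1) + (-1)(1) = -1
A²[2,2] = (-1)(-2) + (-1)(-1) + (-1)(-2) = 5
A²[2,3] = (-1)(-2) + (-1)(-1) + (-1)(2) = 1
A²[3,1] = (1)(1) + (-2)(-1) + (2)(1) = 5
A²[3,2] = (1)(-2) + (-2)(-1) + (2)(-2) = -4
A²[3,3] = (1)(-2) + (-2)(-1) + (2)(2) = 4
A² = 
  [  1,   4,  -4]
  [ -1,   5,   1]
  [  5,  -4,   4]

A^3 = A^2·A:
A^3[1,1] = (1)(1) + (4)(-1) + (-4)(1) = -7
A^3[1,2] = (1)(-2) + (4)(-1) + (-4)(-2) = 2
A^3[1,3] = (1)(-2) + (4)(-1) + (-4)(2) = -14
A^3[2,1] = (-1)(1) + (5)(-1) + (1)(1) = -5
A^3[2,2] = (-1)(-2) + (5)(-1) + (1)(-2) = -5
A^3[2,3] = (-1)(-2) + (5)(-1) + (1)(2) = -1
A^3[3,1] = (5)(1) + (-4)(-1) + (4)(1) = 13
A^3[3,2] = (5)(-2) + (-4)(-1) + (4)(-2) = -14
A^3[3,3] = (5)(-2) + (-4)(-1) + (4)(2) = 2
A^3 = 
  [ -7,   2, -14]
  [ -5,  -5,  -1]
  [ 13, -14,   2]

A^4 = A^3·A:
A^4[1,1] = (-7)(1) + (2)(-1) + (-14)(1) = -23
A^4[1,2] = (-7)(-2) + (2)(-1) + (-14)(-2) = 40
A^4[1,3] = (-7)(-2) + (2)(-1) + (-14)(2) = -16
A^4[2,1] = (-5)(1) + (-5)(-1) + (-1)(1) = -1
A^4[2,2] = (-5)(-2) + (-5)(-1) + (-1)(-2) = 17
A^4[2,3] = (-5)(-2) + (-5)(-1) + (-1)(2) = 13
A^4[3,1] = (13)(1) + (-14)(-1) + (2)(1) = 29
A^4[3,2] = (13)(-2) + (-14)(-1) + (2)(-2) = -16
A^4[3,3] = (13)(-2) + (-14)(-1) + (2)(2) = -8
A^4 = 
  [-23,  40, -16]
  [ -1,  17,  13]
  [ 29, -16,  -8]

Therefore
A^4 = 
  [-23,  40, -16]
  [ -1,  17,  13]
  [ 29, -16,  -8]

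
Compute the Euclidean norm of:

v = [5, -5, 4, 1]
8.185

||v||₂ = √((5)² + (-5)² + (4)² + (1)²) = √67 = 8.185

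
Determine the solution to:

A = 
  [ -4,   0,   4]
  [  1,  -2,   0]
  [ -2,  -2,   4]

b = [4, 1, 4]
x = [-1, -1, 0]

Row reduce the augmented matrix [A|b]:
R2 → R2 + (1/4)·R1
R3 → R3 - (1/2)·R1
R3 → R3 - (1)·R2
REF = 
  [ -4,   0,   4,   4]
  [  0,  -2,   1,   2]
  [  0,   0,   1,   0]

Back-substitution:
x₃ = 0 / 1 = 0
x₂ = (2 - (1)(0)) / (-2) = -1
x₁ = (4 - (0)(-1) - (4)(0)) / (-4) = -1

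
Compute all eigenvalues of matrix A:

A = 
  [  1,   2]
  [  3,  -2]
tr(A) = -1, det(A) = -8
Characteristic polynomial: λ² - tr(A)λ + det(A) = λ² + λ - 8
λ² + λ - 8 = 0  ⇒  λ = (-1 ± √((1)² - 4·(-8)))/2 = (-1 ± √(33))/2
  = (-1 + √33)/2,  (-1 - √33)/2

λ = (-1 + √33)/2, (-1 - √33)/2  (≈ 2.372, -3.372)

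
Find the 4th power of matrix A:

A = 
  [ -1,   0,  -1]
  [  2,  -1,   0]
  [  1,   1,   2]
A² = A·A:
A²[1,1] = (-1)(-1) + (0)(2) + (-1)(1) = 0
A²[1,2] = (-1)(0) + (0)(-1) + (-1)(1) = -1
A²[1,3] = (-1)(-1) + (0)(0) + (-1)(2) = -1
A²[2,1] = (2)(-1) + (-1)(2) + (0)(1) = -4
A²[2,2] = (2)(0) + (-1)(-1) + (0)(1) = 1
A²[2,3] = (2)(-1) + (-1)(0) + (0)(2) = -2
A²[3,1] = (1)(-1) + (1)(2) + (2)(1) = 3
A²[3,2] = (1)(0) + (1)(-1) + (2)(1) = 1
A²[3,3] = (1)(-1) + (1)(0) + (2)(2) = 3
A² = 
  [  0,  -1,  -1]
  [ -4,   1,  -2]
  [  3,   1,   3]

A^3 = A^2·A:
A^3[1,1] = (0)(-1) + (-1)(2) + (-1)(1) = -3
A^3[1,2] = (0)(0) + (-1)(-1) + (-1)(1) = 0
A^3[1,3] = (0)(-1) + (-1)(0) + (-1)(2) = -2
A^3[2,1] = (-4)(-1) + (1)(2) + (-2)(1) = 4
A^3[2,2] = (-4)(0) + (1)(-1) + (-2)(1) = -3
A^3[2,3] = (-4)(-1) + (1)(0) + (-2)(2) = 0
A^3[3,1] = (3)(-1) + (1)(2) + (3)(1) = 2
A^3[3,2] = (3)(0) + (1)(-1) + (3)(1) = 2
A^3[3,3] = (3)(-1) + (1)(0) + (3)(2) = 3
A^3 = 
  [ -3,   0,  -2]
  [  4,  -3,   0]
  [  2,   2,   3]

A^4 = A^3·A:
A^4[1,1] = (-3)(-1) + (0)(2) + (-2)(1) = 1
A^4[1,2] = (-3)(0) + (0)(-1) + (-2)(1) = -2
A^4[1,3] = (-3)(-1) + (0)(0) + (-2)(2) = -1
A^4[2,1] = (4)(-1) + (-3)(2) + (0)(1) = -10
A^4[2,2] = (4)(0) + (-3)(-1) + (0)(1) = 3
A^4[2,3] = (4)(-1) + (-3)(0) + (0)(2) = -4
A^4[3,1] = (2)(-1) + (2)(2) + (3)(1) = 5
A^4[3,2] = (2)(0) + (2)(-1) + (3)(1) = 1
A^4[3,3] = (2)(-1) + (2)(0) + (3)(2) = 4
A^4 = 
  [  1,  -2,  -1]
  [-10,   3,  -4]
  [  5,   1,   4]

Therefore
A^4 = 
  [  1,  -2,  -1]
  [-10,   3,  -4]
  [  5,   1,   4]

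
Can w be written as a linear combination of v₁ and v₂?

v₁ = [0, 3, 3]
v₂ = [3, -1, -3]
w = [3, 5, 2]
No

Form the augmented matrix and row-reduce:
[v₁|v₂|w] = 
  [  0,   3,   3]
  [  3,  -1,   5]
  [  3,  -3,   2]
Swap R1 ↔ R2
R3 → R3 - (1)·R1
R3 → R3 + (2/3)·R2
REF = 
  [  3,  -1,   5]
  [  0,   3,   3]
  [  0,   0,  -1]

Row 3 reads [0 0 | -1], i.e. 0 = -1, so the system is inconsistent and w ∉ span{v₁, v₂}.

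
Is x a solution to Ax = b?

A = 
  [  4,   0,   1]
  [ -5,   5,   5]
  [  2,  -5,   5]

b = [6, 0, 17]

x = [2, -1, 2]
No

Ax = [10, -5, 19] ≠ b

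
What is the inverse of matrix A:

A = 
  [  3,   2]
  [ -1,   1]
det(A) = (3)(1) - (2)(-1) = 5
For a 2×2 matrix, A⁻¹ = (1/det(A)) · [[d, -b], [-c, a]]
    = (1/5) · [[1, -2], [1, 3]]

A⁻¹ = 
  [ 1/5, -2/5]
  [ 1/5,  3/5]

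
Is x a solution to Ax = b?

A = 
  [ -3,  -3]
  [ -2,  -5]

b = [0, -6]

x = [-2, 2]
Yes

Ax = [0, -6] = b ✓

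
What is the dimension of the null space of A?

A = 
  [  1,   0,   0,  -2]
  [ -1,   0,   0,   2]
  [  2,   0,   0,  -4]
nullity(A) = 3

Row reduce:
R2 → R2 + (1)·R1
R3 → R3 - (2)·R1
REF = 
  [  1,   0,   0,  -2]
  [  0,   0,   0,   0]
  [  0,   0,   0,   0]
Pivot columns: 1 → 1 pivot.
rank(A) = 1, so nullity(A) = 4 - 1 = 3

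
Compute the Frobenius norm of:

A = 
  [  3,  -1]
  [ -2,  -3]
||A||_F = 4.796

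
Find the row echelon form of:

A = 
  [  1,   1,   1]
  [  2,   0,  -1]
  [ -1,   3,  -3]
Row operations:
R2 → R2 - (2)·R1
R3 → R3 + (1)·R1
R3 → R3 + (2)·R2

Resulting echelon form:
REF = 
  [  1,   1,   1]
  [  0,  -2,  -3]
  [  0,   0,  -8]

Rank = 3 (number of non-zero pivot rows).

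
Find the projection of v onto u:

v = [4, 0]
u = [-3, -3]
proj_u(v) = [2, 2]

v·u = (4)(-3) + (0)(-3) = -12
u·u = (-3)² + (-3)² = 18
proj_u(v) = (v·u / u·u) × u = (-12/18) × u = (-2/3) × u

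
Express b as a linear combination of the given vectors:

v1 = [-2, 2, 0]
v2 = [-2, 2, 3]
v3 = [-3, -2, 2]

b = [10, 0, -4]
c1 = -2, c2 = 0, c3 = -2

b = -2·v1 + 0·v2 + -2·v3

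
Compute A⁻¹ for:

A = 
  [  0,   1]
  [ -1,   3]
det(A) = (0)(3) - (1)(-1) = 1
For a 2×2 matrix, A⁻¹ = (1/det(A)) · [[d, -b], [-c, a]]
    = (1) · [[3, -1], [1, 0]]

A⁻¹ = 
  [  3,  -1]
  [  1,   0]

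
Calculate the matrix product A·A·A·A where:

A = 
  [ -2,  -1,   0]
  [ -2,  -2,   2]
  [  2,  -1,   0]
A² = A·A:
A²[1,1] = (-2)(-2) + (-1)(-2) + (0)(2) = 6
A²[1,2] = (-2)(-1) + (-1)(-2) + (0)(-1) = 4
A²[1,3] = (-2)(0) + (-1)(2) + (0)(0) = -2
A²[2,1] = (-2)(-2) + (-2)(-2) + (2)(2) = 12
A²[2,2] = (-2)(-1) + (-2)(-2) + (2)(-1) = 4
A²[2,3] = (-2)(0) + (-2)(2) + (2)(0) = -4
A²[3,1] = (2)(-2) + (-1)(-2) + (0)(2) = -2
A²[3,2] = (2)(-1) + (-1)(-2) + (0)(-1) = 0
A²[3,3] = (2)(0) + (-1)(2) + (0)(0) = -2
A² = 
  [  6,   4,  -2]
  [ 12,   4,  -4]
  [ -2,   0,  -2]

A^3 = A^2·A:
A^3[1,1] = (6)(-2) + (4)(-2) + (-2)(2) = -24
A^3[1,2] = (6)(-1) + (4)(-2) + (-2)(-1) = -12
A^3[1,3] = (6)(0) + (4)(2) + (-2)(0) = 8
A^3[2,1] = (12)(-2) + (4)(-2) + (-4)(2) = -40
A^3[2,2] = (12)(-1) + (4)(-2) + (-4)(-1) = -16
A^3[2,3] = (12)(0) + (4)(2) + (-4)(0) = 8
A^3[3,1] = (-2)(-2) + (0)(-2) + (-2)(2) = 0
A^3[3,2] = (-2)(-1) + (0)(-2) + (-2)(-1) = 4
A^3[3,3] = (-2)(0) + (0)(2) + (-2)(0) = 0
A^3 = 
  [-24, -12,   8]
  [-40, -16,   8]
  [  0,   4,   0]

A^4 = A^3·A:
A^4[1,1] = (-24)(-2) + (-12)(-2) + (8)(2) = 88
A^4[1,2] = (-24)(-1) + (-12)(-2) + (8)(-1) = 40
A^4[1,3] = (-24)(0) + (-12)(2) + (8)(0) = -24
A^4[2,1] = (-40)(-2) + (-16)(-2) + (8)(2) = 128
A^4[2,2] = (-40)(-1) + (-16)(-2) + (8)(-1) = 64
A^4[2,3] = (-40)(0) + (-16)(2) + (8)(0) = -32
A^4[3,1] = (0)(-2) + (4)(-2) + (0)(2) = -8
A^4[3,2] = (0)(-1) + (4)(-2) + (0)(-1) = -8
A^4[3,3] = (0)(0) + (4)(2) + (0)(0) = 8
A^4 = 
  [ 88,  40, -24]
  [128,  64, -32]
  [ -8,  -8,   8]

Therefore
A^4 = 
  [ 88,  40, -24]
  [128,  64, -32]
  [ -8,  -8,   8]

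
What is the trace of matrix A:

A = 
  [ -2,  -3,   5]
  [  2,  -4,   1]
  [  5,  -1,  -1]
-7

tr(A) = -2 + -4 + -1 = -7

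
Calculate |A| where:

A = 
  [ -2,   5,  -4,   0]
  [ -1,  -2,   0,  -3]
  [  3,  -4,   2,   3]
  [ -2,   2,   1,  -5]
44

Cofactor expansion along row 1: det(A) = a₁₁M₁₁ - a₁₂M₁₂ + a₁₃M₁₃ - a₁₄M₁₄

M₁₁ = det[[-2, 0, -3]; [-4, 2, 3]; [2, 1, -5]]
  = (-2)·((2)(-5) - (3)(1)) - (0)·((-4)(-5) - (3)(2)) + (-3)·((-4)(1) - (2)(2))
  = (-2)(-13) - (0)(14) + (-3)(-8)
  = 50
M₁₂ = det[[-1, 0, -3]; [3, 2, 3]; [-2, 1, -5]]
  = (-1)·((2)(-5) - (3)(1)) - (0)·((3)(-5) - (3)(-2)) + (-3)·((3)(1) - (2)(-2))
  = (-1)(-13) - (0)(-9) + (-3)(7)
  = -8
M₁₃ = det[[-1, -2, -3]; [3, -4, 3]; [-2, 2, -5]]
  = (-1)·((-4)(-5) - (3)(2)) - (-2)·((3)(-5) - (3)(-2)) + (-3)·((3)(2) - (-4)(-2))
  = (-1)(14) - (-2)(-9) + (-3)(-2)
  = -26
M₁₄ = det[[-1, -2, 0]; [3, -4, 2]; [-2, 2, 1]]
  = (-1)·((-4)(1) - (2)(2)) - (-2)·((3)(1) - (2)(-2)) + (0)·((3)(2) - (-4)(-2))
  = (-1)(-8) - (-2)(7) + (0)(-2)
  = 22

det(A) = (-2)(50) - (5)(-8) + (-4)(-26) - (0)(22) = 44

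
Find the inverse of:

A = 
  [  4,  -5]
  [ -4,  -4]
det(A) = (4)(-4) - (-5)(-4) = -36
For a 2×2 matrix, A⁻¹ = (1/det(A)) · [[d, -b], [-c, a]]
    = (-1/36) · [[-4, 5], [4, 4]]

A⁻¹ = 
  [  1/9, -5/36]
  [ -1/9,  -1/9]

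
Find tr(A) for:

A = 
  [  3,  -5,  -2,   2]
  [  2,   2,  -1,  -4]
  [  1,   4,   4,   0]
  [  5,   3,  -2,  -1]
8

tr(A) = 3 + 2 + 4 + -1 = 8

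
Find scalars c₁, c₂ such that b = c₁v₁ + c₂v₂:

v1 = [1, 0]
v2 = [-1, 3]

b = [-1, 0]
c1 = -1, c2 = 0

b = -1·v1 + 0·v2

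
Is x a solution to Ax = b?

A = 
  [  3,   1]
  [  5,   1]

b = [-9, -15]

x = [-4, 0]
No

Ax = [-12, -20] ≠ b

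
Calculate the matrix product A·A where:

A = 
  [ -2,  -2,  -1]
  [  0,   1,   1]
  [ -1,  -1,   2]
A² = A·A:
A²[1,1] = (-2)(-2) + (-2)(0) + (-1)(-1) = 5
A²[1,2] = (-2)(-2) + (-2)(1) + (-1)(-1) = 3
A²[1,3] = (-2)(-1) + (-2)(1) + (-1)(2) = -2
A²[2,1] = (0)(-2) + (1)(0) + (1)(-1) = -1
A²[2,2] = (0)(-2) + (1)(1) + (1)(-1) = 0
A²[2,3] = (0)(-1) + (1)(1) + (1)(2) = 3
A²[3,1] = (-1)(-2) + (-1)(0) + (2)(-1) = 0
A²[3,2] = (-1)(-2) + (-1)(1) + (2)(-1) = -1
A²[3,3] = (-1)(-1) + (-1)(1) + (2)(2) = 4
A² = 
  [  5,   3,  -2]
  [ -1,   0,   3]
  [  0,  -1,   4]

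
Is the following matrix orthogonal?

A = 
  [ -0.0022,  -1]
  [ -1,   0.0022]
Yes

AᵀA = 
  [  1,   0]
  [  0,   1]
≈ I (equal to I up to the 4-dp rounding of the entries)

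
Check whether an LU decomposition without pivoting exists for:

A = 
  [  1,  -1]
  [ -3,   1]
Yes.
A[1,1] = 1 ≠ 0, so Gaussian elimination proceeds without a row swap: multiplier ℓ₂₁ = (-3)/(1) = -3, and U[2,2] = 1 - (-3)(-1) = -2.
L = 
  [  1,   0]
  [ -3,   1]
U = 
  [  1,  -1]
  [  0,  -2]
Check row 2 of LU: [(-3)(1), (-3)(-1) + (-2)] = [-3, 1] = row 2 of A ✓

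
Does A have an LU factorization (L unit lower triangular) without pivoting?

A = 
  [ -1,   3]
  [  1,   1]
Yes.
A[1,1] = -1 ≠ 0, so Gaussian elimination proceeds without a row swap: multiplier ℓ₂₁ = (1)/(-1) = -1, and U[2,2] = 1 - (-1)(3) = 4.
L = 
  [  1,   0]
  [ -1,   1]
U = 
  [ -1,   3]
  [  0,   4]
Check row 2 of LU: [(-1)(-1), (-1)(3) + 4] = [1, 1] = row 2 of A ✓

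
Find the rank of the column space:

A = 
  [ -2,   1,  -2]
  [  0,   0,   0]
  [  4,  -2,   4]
Row reduce:
R3 → R3 + (2)·R1
REF = 
  [ -2,   1,  -2]
  [  0,   0,   0]
  [  0,   0,   0]
Pivot columns: 1 → 1 pivot.
dim(Col(A)) = number of pivot columns = 1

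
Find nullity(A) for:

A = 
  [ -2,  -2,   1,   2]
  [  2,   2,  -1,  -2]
nullity(A) = 3

Row reduce:
R2 → R2 + (1)·R1
REF = 
  [ -2,  -2,   1,   2]
  [  0,   0,   0,   0]
Pivot columns: 1 → 1 pivot.
rank(A) = 1, so nullity(A) = 4 - 1 = 3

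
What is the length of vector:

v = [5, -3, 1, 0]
5.916

||v||₂ = √((5)² + (-3)² + (1)² + (0)²) = √35 = 5.916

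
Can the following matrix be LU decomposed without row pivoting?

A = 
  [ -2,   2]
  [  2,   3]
Yes.
A[1,1] = -2 ≠ 0, so Gaussian elimination proceeds without a row swap: multiplier ℓ₂₁ = (2)/(-2) = -1, and U[2,2] = 3 - (-1)(2) = 5.
L = 
  [  1,   0]
  [ -1,   1]
U = 
  [ -2,   2]
  [  0,   5]
Check row 2 of LU: [(-1)(-2), (-1)(2) + 5] = [2, 3] = row 2 of A ✓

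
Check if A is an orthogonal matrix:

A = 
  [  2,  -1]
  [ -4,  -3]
No

AᵀA = 
  [ 20,  10]
  [ 10,  10]
≠ I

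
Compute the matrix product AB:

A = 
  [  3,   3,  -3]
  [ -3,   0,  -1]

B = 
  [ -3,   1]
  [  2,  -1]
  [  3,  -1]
AB = 
  [-12,   3]
  [  6,  -2]

A is 2×3 and B is 3×2, so AB is 2×2. Each entry is (row of A)·(column of B):
AB[1,1] = (3)(-3) + (3)(2) + (-3)(3) = -12
AB[1,2] = (3)(1) + (3)(-1) + (-3)(-1) = 3
AB[2,1] = (-3)(-3) + (0)(2) + (-1)(3) = 6
AB[2,2] = (-3)(1) + (0)(-1) + (-1)(-1) = -2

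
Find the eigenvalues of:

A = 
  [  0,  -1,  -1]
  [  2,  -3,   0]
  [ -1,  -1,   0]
λ = 1, -2 + i, -2 - i  (≈ 1, -2 + 1i, -2 - 1i)

Characteristic polynomial: det(λI - A) = λ³ + 3λ² + λ - 5
Testing integer divisors of the constant term: p(1) = 0, so (λ - 1) is a factor:
p(λ) = (λ - 1)(λ² + 4λ + 5)
λ² + 4λ + 5 = 0  ⇒  λ = (-4 ± √((4)² - 4·(5)))/2 = (-4 ± √(-4))/2
  = -2 + i,  -2 - i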